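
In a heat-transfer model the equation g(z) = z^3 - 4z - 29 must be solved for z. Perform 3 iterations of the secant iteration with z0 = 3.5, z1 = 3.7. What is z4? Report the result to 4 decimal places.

3.5038

g(3.5) = -0.125000, g(3.7) = 6.853000
z2 = 3.700000 − 6.853000·(3.700000 − 3.500000) / (6.853000 − (-0.125000)) = 3.700000 − (1.370600)/(6.978000) = 3.503583
g(3.503583) = -0.007532
z3 = 3.503583 − (-0.007532)·(3.503583 − 3.700000) / (-0.007532 − 6.853000) = 3.503583 − (0.001479)/(-6.860532) = 3.503798
g(3.503798) = -0.000453
z4 = 3.503798 − (-0.000453)·(3.503798 − 3.503583) / (-0.000453 − (-0.007532)) = 3.503798 − (0.000000)/(0.007079) = 3.503812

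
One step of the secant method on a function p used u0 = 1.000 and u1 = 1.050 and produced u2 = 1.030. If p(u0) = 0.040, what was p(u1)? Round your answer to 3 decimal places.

The secant line through (1.000, 0.040) and (1.050, p(u1)) crosses zero at u2 = 1.030.
So (1.000, 0.040), (1.050, p(u1)), (1.030, 0) are collinear:
p(u1) = 0.040 · (1.050 − 1.030) / (1.000 − 1.030) = 0.040 · (0.02000)/(-0.03000) = -0.02667

-0.027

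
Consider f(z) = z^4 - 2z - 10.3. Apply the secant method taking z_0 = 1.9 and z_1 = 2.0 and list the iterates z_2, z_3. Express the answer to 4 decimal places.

1.9386, 1.9405

f(1.9) = -1.067900, f(2.0) = 1.700000
z_2 = 2.000000 − 1.700000·(2.000000 − 1.900000) / (1.700000 − (-1.067900)) = 2.000000 − (0.170000)/(2.767900) = 1.938582
f(1.938582) = -0.053858
z_3 = 1.938582 − (-0.053858)·(1.938582 − 2.000000) / (-0.053858 − 1.700000) = 1.938582 − (0.003308)/(-1.753858) = 1.940468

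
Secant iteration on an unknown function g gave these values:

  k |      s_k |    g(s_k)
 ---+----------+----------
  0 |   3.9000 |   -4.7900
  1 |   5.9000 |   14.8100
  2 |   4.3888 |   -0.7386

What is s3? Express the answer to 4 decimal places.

s3 = 4.3888 − (-0.7386)·(4.3888 − 5.9000) / (-0.7386 − 14.8100)
   = 4.3888 − (1.116172)/(-15.548600) = 4.460586

4.4606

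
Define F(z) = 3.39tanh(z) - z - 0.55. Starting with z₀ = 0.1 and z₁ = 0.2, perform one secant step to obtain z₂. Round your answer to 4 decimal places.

F(0.1) = -0.312125, F(0.2) = -0.080898
z₂ = 0.200000 − (-0.080898)·(0.200000 − 0.100000) / (-0.080898 − (-0.312125)) = 0.200000 − (-0.008090)/(0.231228) = 0.234986

0.2350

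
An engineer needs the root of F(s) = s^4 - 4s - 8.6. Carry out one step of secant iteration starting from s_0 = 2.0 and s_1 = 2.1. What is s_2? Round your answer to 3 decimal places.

2.020

F(2.0) = -0.60000, F(2.1) = 2.44810
s_2 = 2.10000 − 2.44810·(2.10000 − 2.00000) / (2.44810 − (-0.60000)) = 2.10000 − (0.24481)/(3.04810) = 2.01968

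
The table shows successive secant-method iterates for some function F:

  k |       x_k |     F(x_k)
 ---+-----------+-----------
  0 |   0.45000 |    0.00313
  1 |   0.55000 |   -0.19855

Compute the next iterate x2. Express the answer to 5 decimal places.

x2 = 0.55000 − (-0.19855)·(0.55000 − 0.45000) / (-0.19855 − 0.00313)
   = 0.55000 − (-0.0198550)/(-0.2016800) = 0.4515520

0.45155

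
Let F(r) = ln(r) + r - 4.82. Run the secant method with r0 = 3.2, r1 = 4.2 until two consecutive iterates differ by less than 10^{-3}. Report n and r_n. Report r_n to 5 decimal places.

n = 4, r_n = 3.55238

F(3.2) = -0.4568492, F(4.2) = 0.8150845
r2 = 4.2000000 − 0.8150845·(1.0000000)/(1.2719337) = 3.5591769;  |Δ| = 0.6408231
F(3.5591769) = 0.0087062
r3 = 3.5591769 − 0.0087062·(-0.6408231)/(-0.8063783) = 3.5522581;  |Δ| = 0.0069187
F(3.5522581) = -0.0001584
r4 = 3.5522581 − (-0.0001584)·(-0.0069187)/(-0.0088646) = 3.5523817;  |Δ| = 0.0001236
|r4 − r3| = 0.0001236 < 10^{-3}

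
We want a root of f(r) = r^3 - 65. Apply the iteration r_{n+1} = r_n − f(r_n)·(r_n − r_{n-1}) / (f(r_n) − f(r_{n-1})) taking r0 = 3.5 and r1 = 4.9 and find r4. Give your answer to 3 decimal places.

4.021

f(3.5) = -22.12500, f(4.9) = 52.64900
r2 = 4.90000 − 52.64900·(4.90000 − 3.50000) / (52.64900 − (-22.12500)) = 4.90000 − (73.70860)/(74.77400) = 3.91425
f(3.91425) = -5.02847
r3 = 3.91425 − (-5.02847)·(3.91425 − 4.90000) / (-5.02847 − 52.64900) = 3.91425 − (4.95683)/(-57.67747) = 4.00019
f(4.00019) = -0.99094
r4 = 4.00019 − (-0.99094)·(4.00019 − 3.91425) / (-0.99094 − (-5.02847)) = 4.00019 − (-0.08516)/(4.03753) = 4.02128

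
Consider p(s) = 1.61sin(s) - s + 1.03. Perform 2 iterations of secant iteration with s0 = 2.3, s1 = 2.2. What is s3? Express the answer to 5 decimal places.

p(2.3) = -0.0694146, p(2.2) = 0.1316792
s2 = 2.2000000 − 0.1316792·(2.2000000 − 2.3000000) / (0.1316792 − (-0.0694146)) = 2.2000000 − (-0.0131679)/(0.2010938) = 2.2654815
p(2.2654815) = 0.0014095
s3 = 2.2654815 − 0.0014095·(2.2654815 − 2.2000000) / (0.0014095 − 0.1316792) = 2.2654815 − (0.0000923)/(-0.1302697) = 2.2661900

2.26619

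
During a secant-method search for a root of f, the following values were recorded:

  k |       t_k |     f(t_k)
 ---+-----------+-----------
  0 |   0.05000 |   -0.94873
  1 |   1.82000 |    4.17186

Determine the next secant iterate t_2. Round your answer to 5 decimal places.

0.37794

t_2 = 1.82000 − 4.17186·(1.82000 − 0.05000) / (4.17186 − (-0.94873))
   = 1.82000 − (7.3841922)/(5.1205900) = 0.3779411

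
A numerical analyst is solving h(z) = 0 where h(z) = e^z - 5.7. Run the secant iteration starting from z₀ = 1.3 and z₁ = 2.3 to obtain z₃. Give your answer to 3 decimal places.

h(1.3) = -2.03070, h(2.3) = 4.27418
z₂ = 2.30000 − 4.27418·(2.30000 − 1.30000) / (4.27418 − (-2.03070)) = 2.30000 − (4.27418)/(6.30489) = 1.62208
h(1.62208) = -0.63637
z₃ = 1.62208 − (-0.63637)·(1.62208 − 2.30000) / (-0.63637 − 4.27418) = 1.62208 − (0.43140)/(-4.91055) = 1.70994

1.710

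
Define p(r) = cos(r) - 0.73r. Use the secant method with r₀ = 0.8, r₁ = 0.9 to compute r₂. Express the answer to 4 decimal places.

p(0.8) = 0.112707, p(0.9) = -0.035390
r₂ = 0.900000 − (-0.035390)·(0.900000 − 0.800000) / (-0.035390 − 0.112707) = 0.900000 − (-0.003539)/(-0.148097) = 0.876103

0.8761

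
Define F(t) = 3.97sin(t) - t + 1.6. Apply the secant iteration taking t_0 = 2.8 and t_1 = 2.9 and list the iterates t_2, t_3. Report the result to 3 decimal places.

2.827, 2.827

F(2.8) = 0.12990, F(2.9) = -0.35018
t_2 = 2.90000 − (-0.35018)·(2.90000 − 2.80000) / (-0.35018 − 0.12990) = 2.90000 − (-0.03502)/(-0.48008) = 2.82706
F(2.82706) = 0.00115
t_3 = 2.82706 − 0.00115·(2.82706 − 2.90000) / (0.00115 − (-0.35018)) = 2.82706 − (-0.00008)/(0.35133) = 2.82730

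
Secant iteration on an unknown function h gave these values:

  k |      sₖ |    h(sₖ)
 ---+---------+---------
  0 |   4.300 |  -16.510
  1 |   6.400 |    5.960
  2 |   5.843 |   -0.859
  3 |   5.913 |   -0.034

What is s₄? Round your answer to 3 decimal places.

s₄ = 5.913 − (-0.034)·(5.913 − 5.843) / (-0.034 − (-0.859))
   = 5.913 − (-0.00238)/(0.82500) = 5.91588

5.916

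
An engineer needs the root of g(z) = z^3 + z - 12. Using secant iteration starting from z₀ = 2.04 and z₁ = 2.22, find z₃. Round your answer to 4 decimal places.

2.1439

g(2.04) = -1.470336, g(2.22) = 1.161048
z₂ = 2.220000 − 1.161048·(2.220000 − 2.040000) / (1.161048 − (-1.470336)) = 2.220000 − (0.208989)/(2.631384) = 2.140578
g(2.140578) = -0.051128
z₃ = 2.140578 − (-0.051128)·(2.140578 − 2.220000) / (-0.051128 − 1.161048) = 2.140578 − (0.004061)/(-1.212176) = 2.143928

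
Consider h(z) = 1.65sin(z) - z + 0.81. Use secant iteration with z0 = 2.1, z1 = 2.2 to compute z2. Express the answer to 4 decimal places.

h(2.1) = 0.134295, h(2.2) = -0.055981
z2 = 2.200000 − (-0.055981)·(2.200000 − 2.100000) / (-0.055981 − 0.134295) = 2.200000 − (-0.005598)/(-0.190276) = 2.170579

2.1706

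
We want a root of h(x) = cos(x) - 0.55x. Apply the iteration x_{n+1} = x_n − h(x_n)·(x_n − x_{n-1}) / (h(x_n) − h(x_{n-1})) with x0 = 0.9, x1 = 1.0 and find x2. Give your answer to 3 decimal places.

h(0.9) = 0.12661, h(1.0) = -0.00970
x2 = 1.00000 − (-0.00970)·(1.00000 − 0.90000) / (-0.00970 − 0.12661) = 1.00000 − (-0.00097)/(-0.13631) = 0.99289

0.993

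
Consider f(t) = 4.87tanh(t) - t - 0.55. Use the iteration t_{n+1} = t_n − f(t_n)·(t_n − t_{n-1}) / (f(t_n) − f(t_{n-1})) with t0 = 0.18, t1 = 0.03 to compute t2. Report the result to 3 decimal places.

0.144

f(0.18) = 0.13725, f(0.03) = -0.43394
t2 = 0.03000 − (-0.43394)·(0.03000 − 0.18000) / (-0.43394 − 0.13725) = 0.03000 − (0.06509)/(-0.57120) = 0.14396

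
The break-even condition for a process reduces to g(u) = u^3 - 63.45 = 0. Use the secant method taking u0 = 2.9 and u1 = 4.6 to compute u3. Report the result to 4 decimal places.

g(2.9) = -39.061000, g(4.6) = 33.886000
u2 = 4.600000 − 33.886000·(4.600000 − 2.900000) / (33.886000 − (-39.061000)) = 4.600000 − (57.606200)/(72.947000) = 3.810301
g(3.810301) = -8.130566
u3 = 3.810301 − (-8.130566)·(3.810301 − 4.600000) / (-8.130566 − 33.886000) = 3.810301 − (6.420703)/(-42.016566) = 3.963114

3.9631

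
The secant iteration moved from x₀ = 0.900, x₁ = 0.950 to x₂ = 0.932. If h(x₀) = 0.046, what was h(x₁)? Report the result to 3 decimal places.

The secant line through (0.900, 0.046) and (0.950, h(x₁)) crosses zero at x₂ = 0.932.
So (0.900, 0.046), (0.950, h(x₁)), (0.932, 0) are collinear:
h(x₁) = 0.046 · (0.950 − 0.932) / (0.900 − 0.932) = 0.046 · (0.01800)/(-0.03200) = -0.02587

-0.026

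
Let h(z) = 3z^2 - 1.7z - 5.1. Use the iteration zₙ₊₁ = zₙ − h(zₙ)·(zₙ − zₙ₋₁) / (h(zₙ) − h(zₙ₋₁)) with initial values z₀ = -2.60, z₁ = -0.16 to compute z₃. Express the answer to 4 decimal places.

-1.3222

h(-2.60) = 19.600000, h(-0.16) = -4.751200
z₂ = -0.160000 − (-4.751200)·(-0.160000 − (-2.600000)) / (-4.751200 − 19.600000) = -0.160000 − (-11.592928)/(-24.351200) = -0.636072
h(-0.636072) = -2.804914
z₃ = -0.636072 − (-2.804914)·(-0.636072 − (-0.160000)) / (-2.804914 − (-4.751200)) = -0.636072 − (1.335341)/(1.946286) = -1.322169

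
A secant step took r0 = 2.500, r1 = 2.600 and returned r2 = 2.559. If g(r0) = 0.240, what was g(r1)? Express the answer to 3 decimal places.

-0.167

The secant line through (2.500, 0.240) and (2.600, g(r1)) crosses zero at r2 = 2.559.
So (2.500, 0.240), (2.600, g(r1)), (2.559, 0) are collinear:
g(r1) = 0.240 · (2.600 − 2.559) / (2.500 − 2.559) = 0.240 · (0.04100)/(-0.05900) = -0.16678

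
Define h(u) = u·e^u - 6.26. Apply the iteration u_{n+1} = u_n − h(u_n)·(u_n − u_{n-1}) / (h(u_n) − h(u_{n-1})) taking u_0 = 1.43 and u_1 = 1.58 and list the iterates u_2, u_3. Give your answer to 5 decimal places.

1.45517, 1.45728

h(1.43) = -0.2844602, h(1.58) = 1.4108302
u_2 = 1.5800000 − 1.4108302·(1.5800000 − 1.4300000) / (1.4108302 − (-0.2844602)) = 1.5800000 − (0.2116245)/(1.6952903) = 1.4551692
h(1.4551692) = -0.0242971
u_3 = 1.4551692 − (-0.0242971)·(1.4551692 − 1.5800000) / (-0.0242971 − 1.4108302) = 1.4551692 − (0.0030330)/(-1.4351273) = 1.4572826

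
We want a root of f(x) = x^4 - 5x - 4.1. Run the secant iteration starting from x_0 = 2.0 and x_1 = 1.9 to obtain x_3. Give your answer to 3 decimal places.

f(2.0) = 1.90000, f(1.9) = -0.56790
x_2 = 1.90000 − (-0.56790)·(1.90000 − 2.00000) / (-0.56790 − 1.90000) = 1.90000 − (0.05679)/(-2.46790) = 1.92301
f(1.92301) = -0.04005
x_3 = 1.92301 − (-0.04005)·(1.92301 − 1.90000) / (-0.04005 − (-0.56790)) = 1.92301 − (-0.00092)/(0.52785) = 1.92476

1.925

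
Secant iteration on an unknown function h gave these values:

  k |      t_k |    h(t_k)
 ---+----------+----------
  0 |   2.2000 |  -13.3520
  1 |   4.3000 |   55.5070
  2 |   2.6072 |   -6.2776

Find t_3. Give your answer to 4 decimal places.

2.7792

t_3 = 2.6072 − (-6.2776)·(2.6072 − 4.3000) / (-6.2776 − 55.5070)
   = 2.6072 − (10.626721)/(-61.784600) = 2.779196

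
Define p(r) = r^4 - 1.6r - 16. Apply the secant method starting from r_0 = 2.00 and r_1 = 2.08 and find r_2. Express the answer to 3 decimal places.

2.099

p(2.00) = -3.20000, p(2.08) = -0.61026
r_2 = 2.08000 − (-0.61026)·(2.08000 − 2.00000) / (-0.61026 − (-3.20000)) = 2.08000 − (-0.04882)/(2.58974) = 2.09885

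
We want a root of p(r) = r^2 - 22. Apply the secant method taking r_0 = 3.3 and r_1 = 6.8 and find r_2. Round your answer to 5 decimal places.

p(3.3) = -11.1100000, p(6.8) = 24.2400000
r_2 = 6.8000000 − 24.2400000·(6.8000000 − 3.3000000) / (24.2400000 − (-11.1100000)) = 6.8000000 − (84.8400000)/(35.3500000) = 4.4000000

4.40000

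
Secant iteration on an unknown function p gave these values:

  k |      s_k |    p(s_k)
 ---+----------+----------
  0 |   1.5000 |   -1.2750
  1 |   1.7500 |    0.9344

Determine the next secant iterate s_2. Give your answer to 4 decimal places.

s_2 = 1.7500 − 0.9344·(1.7500 − 1.5000) / (0.9344 − (-1.2750))
   = 1.7500 − (0.233600)/(2.209400) = 1.644270

1.6443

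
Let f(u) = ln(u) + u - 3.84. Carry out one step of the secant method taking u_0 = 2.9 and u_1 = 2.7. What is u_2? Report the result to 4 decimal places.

f(2.9) = 0.124711, f(2.7) = -0.146748
u_2 = 2.700000 − (-0.146748)·(2.700000 − 2.900000) / (-0.146748 − 0.124711) = 2.700000 − (0.029350)/(-0.271459) = 2.808118

2.8081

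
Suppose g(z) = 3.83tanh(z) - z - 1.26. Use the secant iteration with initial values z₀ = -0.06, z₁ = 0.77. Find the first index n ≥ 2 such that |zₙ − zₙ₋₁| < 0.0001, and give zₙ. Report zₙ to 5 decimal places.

n = 6, zₙ = 0.49509

g(-0.06) = -1.4295246, g(0.77) = 0.4477398
z₂ = 0.7700000 − 0.4477398·(0.8300000)/(1.8772644) = 0.5720396;  |Δ| = 0.1979604
g(0.5720396) = 0.1475173
z₃ = 0.5720396 − 0.1475173·(-0.1979604)/(-0.3002225) = 0.4747698;  |Δ| = 0.0972698
g(0.4747698) = -0.0417369
z₄ = 0.4747698 − (-0.0417369)·(-0.0972698)/(-0.1892542) = 0.4962210;  |Δ| = 0.0214513
g(0.4962210) = 0.0022852
z₅ = 0.4962210 − 0.0022852·(0.0214513)/(0.0440221) = 0.4951075;  |Δ| = 0.0011135
g(0.4951075) = 0.0000312
z₆ = 0.4951075 − 0.0000312·(-0.0011135)/(-0.0022540) = 0.4950921;  |Δ| = 0.0000154
|z₆ − z₅| = 0.0000154 < 0.0001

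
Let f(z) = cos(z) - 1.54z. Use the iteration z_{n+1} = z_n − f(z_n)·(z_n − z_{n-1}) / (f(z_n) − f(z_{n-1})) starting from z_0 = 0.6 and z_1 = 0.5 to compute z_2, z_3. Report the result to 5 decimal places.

0.55216, 0.55268

f(0.6) = -0.0986644, f(0.5) = 0.1075826
z_2 = 0.5000000 − 0.1075826·(0.5000000 − 0.6000000) / (0.1075826 − (-0.0986644)) = 0.5000000 − (-0.0107583)/(0.2062469) = 0.5521620
f(0.5521620) = 0.0010630
z_3 = 0.5521620 − 0.0010630·(0.5521620 − 0.5000000) / (0.0010630 − 0.1075826) = 0.5521620 − (0.0000554)/(-0.1065196) = 0.5526825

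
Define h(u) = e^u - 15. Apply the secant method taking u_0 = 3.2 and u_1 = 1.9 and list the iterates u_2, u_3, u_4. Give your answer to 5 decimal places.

2.50562, 2.80475, 2.69811

h(3.2) = 9.5325302, h(1.9) = -8.3141056
u_2 = 1.9000000 − (-8.3141056)·(1.9000000 − 3.2000000) / (-8.3141056 − 9.5325302) = 1.9000000 − (10.8083372)/(-17.8466358) = 2.5056232
h(2.5056232) = -2.7488081
u_3 = 2.5056232 − (-2.7488081)·(2.5056232 − 1.9000000) / (-2.7488081 − (-8.3141056)) = 2.5056232 − (-1.6647420)/(5.5652975) = 2.8047523
h(2.8047523) = 1.5229820
u_4 = 2.8047523 − 1.5229820·(2.8047523 − 2.5056232) / (1.5229820 − (-2.7488081)) = 2.8047523 − (0.4555681)/(4.2717901) = 2.6981065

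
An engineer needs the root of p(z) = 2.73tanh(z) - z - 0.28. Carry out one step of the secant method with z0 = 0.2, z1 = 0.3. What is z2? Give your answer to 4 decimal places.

0.1624

p(0.2) = 0.058835, p(0.3) = 0.215283
z2 = 0.300000 − 0.215283·(0.300000 − 0.200000) / (0.215283 − 0.058835) = 0.300000 − (0.021528)/(0.156449) = 0.162394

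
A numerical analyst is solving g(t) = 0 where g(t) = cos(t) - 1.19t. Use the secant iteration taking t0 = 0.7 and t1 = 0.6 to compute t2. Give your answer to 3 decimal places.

0.662

g(0.7) = -0.06816, g(0.6) = 0.11134
t2 = 0.60000 − 0.11134·(0.60000 − 0.70000) / (0.11134 − (-0.06816)) = 0.60000 − (-0.01113)/(0.17949) = 0.66203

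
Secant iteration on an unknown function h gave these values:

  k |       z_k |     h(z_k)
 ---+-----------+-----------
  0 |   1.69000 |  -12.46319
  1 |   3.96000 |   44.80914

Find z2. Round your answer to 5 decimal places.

2.18398

z2 = 3.96000 − 44.80914·(3.96000 − 1.69000) / (44.80914 − (-12.46319))
   = 3.96000 − (101.7167478)/(57.2723300) = 2.1839810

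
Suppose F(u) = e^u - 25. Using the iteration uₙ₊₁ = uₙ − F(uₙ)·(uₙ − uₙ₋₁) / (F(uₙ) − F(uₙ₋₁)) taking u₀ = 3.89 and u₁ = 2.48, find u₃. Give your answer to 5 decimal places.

3.32376

F(3.89) = 23.9108865, F(2.48) = -13.0587356
u₂ = 2.4800000 − (-13.0587356)·(2.4800000 − 3.8900000) / (-13.0587356 − 23.9108865) = 2.4800000 − (18.4128172)/(-36.9696221) = 2.9780526
F(2.9780526) = -5.3504857
u₃ = 2.9780526 − (-5.3504857)·(2.9780526 − 2.4800000) / (-5.3504857 − (-13.0587356)) = 2.9780526 − (-2.6648234)/(7.7082499) = 3.3237632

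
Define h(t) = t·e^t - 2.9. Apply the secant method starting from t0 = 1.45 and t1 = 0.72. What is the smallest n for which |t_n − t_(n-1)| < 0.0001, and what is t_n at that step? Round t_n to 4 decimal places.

n = 6, t_n = 1.0326

h(1.45) = 3.281516, h(0.72) = -1.420808
t2 = 0.720000 − (-1.420808)·(-0.730000)/(-4.702324) = 0.940570;  |Δ| = 0.220570
h(0.940570) = -0.490787
t3 = 0.940570 − (-0.490787)·(0.220570)/(0.930021) = 1.056968;  |Δ| = 0.116398
h(1.056968) = 0.141565
t4 = 1.056968 − 0.141565·(0.116398)/(0.632352) = 1.030910;  |Δ| = 0.026058
h(1.030910) = -0.009726
t5 = 1.030910 − (-0.009726)·(-0.026058)/(-0.151291) = 1.032585;  |Δ| = 0.001675
h(1.032585) = -0.000176
t6 = 1.032585 − (-0.000176)·(0.001675)/(0.009550) = 1.032616;  |Δ| = 0.000031
|t6 − t5| = 0.000031 < 0.0001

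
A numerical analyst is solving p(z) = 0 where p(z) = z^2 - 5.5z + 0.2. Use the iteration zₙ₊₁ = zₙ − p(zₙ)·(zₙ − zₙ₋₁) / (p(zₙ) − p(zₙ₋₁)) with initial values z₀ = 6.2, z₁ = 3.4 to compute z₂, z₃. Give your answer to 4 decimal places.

5.0927, 5.7190

p(6.2) = 4.540000, p(3.4) = -6.940000
z₂ = 3.400000 − (-6.940000)·(3.400000 − 6.200000) / (-6.940000 − 4.540000) = 3.400000 − (19.432000)/(-11.480000) = 5.092683
p(5.092683) = -1.874337
z₃ = 5.092683 − (-1.874337)·(5.092683 − 3.400000) / (-1.874337 − (-6.940000)) = 5.092683 − (-3.172658)/(5.065663) = 5.718989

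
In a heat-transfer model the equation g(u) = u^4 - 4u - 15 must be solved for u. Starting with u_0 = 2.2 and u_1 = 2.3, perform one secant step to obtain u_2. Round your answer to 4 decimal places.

2.2090

g(2.2) = -0.374400, g(2.3) = 3.784100
u_2 = 2.300000 − 3.784100·(2.300000 − 2.200000) / (3.784100 − (-0.374400)) = 2.300000 − (0.378410)/(4.158500) = 2.209003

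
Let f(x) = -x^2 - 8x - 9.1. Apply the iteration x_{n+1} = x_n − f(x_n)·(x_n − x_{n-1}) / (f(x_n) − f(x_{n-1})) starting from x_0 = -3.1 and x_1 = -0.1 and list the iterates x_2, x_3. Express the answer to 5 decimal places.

-1.83125, -1.46931

f(-3.1) = 6.0900000, f(-0.1) = -8.3100000
x_2 = -0.1000000 − (-8.3100000)·(-0.1000000 − (-3.1000000)) / (-8.3100000 − 6.0900000) = -0.1000000 − (-24.9300000)/(-14.4000000) = -1.8312500
f(-1.8312500) = 2.1965234
x_3 = -1.8312500 − 2.1965234·(-1.8312500 − (-0.1000000)) / (2.1965234 − (-8.3100000)) = -1.8312500 − (-3.8027312)/(10.5065234) = -1.4693100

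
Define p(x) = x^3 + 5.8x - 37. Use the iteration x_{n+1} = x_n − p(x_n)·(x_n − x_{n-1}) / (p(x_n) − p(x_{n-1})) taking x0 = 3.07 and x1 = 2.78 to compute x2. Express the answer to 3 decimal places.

p(3.07) = 9.74044, p(2.78) = 0.60895
x2 = 2.78000 − 0.60895·(2.78000 − 3.07000) / (0.60895 − 9.74044) = 2.78000 − (-0.17660)/(-9.13149) = 2.76066

2.761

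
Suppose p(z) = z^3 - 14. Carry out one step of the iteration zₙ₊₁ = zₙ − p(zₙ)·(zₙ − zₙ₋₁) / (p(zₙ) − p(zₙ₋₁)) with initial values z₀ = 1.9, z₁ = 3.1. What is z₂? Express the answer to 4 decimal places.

2.2737

p(1.9) = -7.141000, p(3.1) = 15.791000
z₂ = 3.100000 − 15.791000·(3.100000 − 1.900000) / (15.791000 − (-7.141000)) = 3.100000 − (18.949200)/(22.932000) = 2.273679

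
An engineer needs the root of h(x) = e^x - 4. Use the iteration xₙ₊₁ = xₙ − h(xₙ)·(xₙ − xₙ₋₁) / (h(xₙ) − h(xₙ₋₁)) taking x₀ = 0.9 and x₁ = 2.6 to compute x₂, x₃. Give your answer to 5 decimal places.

h(0.9) = -1.5403969, h(2.6) = 9.4637380
x₂ = 2.6000000 − 9.4637380·(2.6000000 − 0.9000000) / (9.4637380 − (-1.5403969)) = 2.6000000 − (16.0883547)/(11.0041349) = 1.1379719
h(1.1379719) = -0.8795667
x₃ = 1.1379719 − (-0.8795667)·(1.1379719 − 2.6000000) / (-0.8795667 − 9.4637380) = 1.1379719 − (1.2859512)/(-10.3433047) = 1.2622988

1.13797, 1.26230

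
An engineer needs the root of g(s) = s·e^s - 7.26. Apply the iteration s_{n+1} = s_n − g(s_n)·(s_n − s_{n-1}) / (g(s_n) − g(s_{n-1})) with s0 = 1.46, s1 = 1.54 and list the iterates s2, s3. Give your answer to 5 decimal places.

g(1.46) = -0.9732991, g(1.54) = -0.0765310
s2 = 1.5400000 − (-0.0765310)·(1.5400000 − 1.4600000) / (-0.0765310 − (-0.9732991)) = 1.5400000 − (-0.0061225)/(0.8967681) = 1.5468273
g(1.5468273) = 0.0047449
s3 = 1.5468273 − 0.0047449·(1.5468273 − 1.5400000) / (0.0047449 − (-0.0765310)) = 1.5468273 − (0.0000324)/(0.0812759) = 1.5464287

1.54683, 1.54643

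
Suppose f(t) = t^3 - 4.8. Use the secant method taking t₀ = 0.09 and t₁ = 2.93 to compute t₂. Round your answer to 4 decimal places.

0.6319

f(0.09) = -4.799271, f(2.93) = 20.353757
t₂ = 2.930000 − 20.353757·(2.930000 − 0.090000) / (20.353757 − (-4.799271)) = 2.930000 − (57.804670)/(25.153028) = 0.631880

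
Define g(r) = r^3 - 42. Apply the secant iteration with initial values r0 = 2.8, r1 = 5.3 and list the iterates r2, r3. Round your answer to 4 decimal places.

3.1949, 3.3649

g(2.8) = -20.048000, g(5.3) = 106.877000
r2 = 5.300000 − 106.877000·(5.300000 − 2.800000) / (106.877000 − (-20.048000)) = 5.300000 − (267.192500)/(126.925000) = 3.194879
g(3.194879) = -9.389070
r3 = 3.194879 − (-9.389070)·(3.194879 − 5.300000) / (-9.389070 − 106.877000) = 3.194879 − (19.765129)/(-116.266070) = 3.364878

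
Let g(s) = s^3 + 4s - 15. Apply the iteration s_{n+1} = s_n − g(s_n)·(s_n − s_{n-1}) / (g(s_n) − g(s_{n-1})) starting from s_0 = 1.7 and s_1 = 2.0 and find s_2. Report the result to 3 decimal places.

1.930

g(1.7) = -3.28700, g(2.0) = 1.00000
s_2 = 2.00000 − 1.00000·(2.00000 − 1.70000) / (1.00000 − (-3.28700)) = 2.00000 − (0.30000)/(4.28700) = 1.93002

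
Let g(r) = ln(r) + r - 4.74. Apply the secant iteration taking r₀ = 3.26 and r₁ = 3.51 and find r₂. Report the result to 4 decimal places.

3.4902

g(3.26) = -0.298273, g(3.51) = 0.025616
r₂ = 3.510000 − 0.025616·(3.510000 − 3.260000) / (0.025616 − (-0.298273)) = 3.510000 − (0.006404)/(0.323889) = 3.490228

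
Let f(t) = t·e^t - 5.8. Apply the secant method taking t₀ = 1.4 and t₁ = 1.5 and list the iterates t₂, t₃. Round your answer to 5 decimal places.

f(1.4) = -0.1227200, f(1.5) = 0.9225336
t₂ = 1.5000000 − 0.9225336·(1.5000000 − 1.4000000) / (0.9225336 − (-0.1227200)) = 1.5000000 − (0.0922534)/(1.0452537) = 1.4117407
f(1.4117407) = -0.0074989
t₃ = 1.4117407 − (-0.0074989)·(1.4117407 − 1.5000000) / (-0.0074989 − 0.9225336) = 1.4117407 − (0.0006618)/(-0.9300325) = 1.4124523

1.41174, 1.41245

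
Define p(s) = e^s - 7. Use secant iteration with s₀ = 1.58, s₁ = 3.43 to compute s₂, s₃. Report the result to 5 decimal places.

1.73250, 1.82304

p(1.58) = -2.1450442, p(3.43) = 23.8766427
s₂ = 3.4300000 − 23.8766427·(3.4300000 − 1.5800000) / (23.8766427 − (-2.1450442)) = 3.4300000 − (44.1717891)/(26.0216869) = 1.7325009
p(1.7325009) = -1.3452215
s₃ = 1.7325009 − (-1.3452215)·(1.7325009 − 3.4300000) / (-1.3452215 − 23.8766427) = 1.7325009 − (2.2835122)/(-25.2218642) = 1.8230380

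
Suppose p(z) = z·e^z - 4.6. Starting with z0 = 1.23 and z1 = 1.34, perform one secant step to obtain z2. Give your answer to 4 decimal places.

1.2774

p(1.23) = -0.391888, p(1.34) = 0.517518
z2 = 1.340000 − 0.517518·(1.340000 − 1.230000) / (0.517518 − (-0.391888)) = 1.340000 − (0.056927)/(0.909406) = 1.277402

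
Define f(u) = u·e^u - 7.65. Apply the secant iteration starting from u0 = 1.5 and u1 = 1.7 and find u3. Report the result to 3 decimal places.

f(1.5) = -0.92747, f(1.7) = 1.65571
u2 = 1.70000 − 1.65571·(1.70000 − 1.50000) / (1.65571 − (-0.92747)) = 1.70000 − (0.33114)/(2.58318) = 1.57181
f(1.57181) = -0.08120
u3 = 1.57181 − (-0.08120)·(1.57181 − 1.70000) / (-0.08120 − 1.65571) = 1.57181 − (0.01041)/(-1.73691) = 1.57780

1.578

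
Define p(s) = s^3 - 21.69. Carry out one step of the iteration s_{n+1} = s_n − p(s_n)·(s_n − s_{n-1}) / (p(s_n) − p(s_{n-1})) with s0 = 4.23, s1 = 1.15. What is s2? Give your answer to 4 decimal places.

p(4.23) = 53.996967, p(1.15) = -20.169125
s2 = 1.150000 − (-20.169125)·(1.150000 − 4.230000) / (-20.169125 − 53.996967) = 1.150000 − (62.120905)/(-74.166092) = 1.987592

1.9876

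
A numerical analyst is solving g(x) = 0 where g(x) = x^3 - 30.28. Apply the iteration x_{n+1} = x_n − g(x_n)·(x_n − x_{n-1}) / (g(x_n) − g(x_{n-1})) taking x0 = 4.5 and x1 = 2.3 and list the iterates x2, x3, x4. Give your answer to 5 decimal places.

g(4.5) = 60.8450000, g(2.3) = -18.1130000
x2 = 2.3000000 − (-18.1130000)·(2.3000000 − 4.5000000) / (-18.1130000 − 60.8450000) = 2.3000000 − (39.8486000)/(-78.9580000) = 2.8046810
g(2.8046810) = -8.2177194
x3 = 2.8046810 − (-8.2177194)·(2.8046810 − 2.3000000) / (-8.2177194 − (-18.1130000)) = 2.8046810 − (-4.1473266)/(9.8952806) = 3.2238026
g(3.2238026) = 3.2246699
x4 = 3.2238026 − 3.2246699·(3.2238026 − 2.8046810) / (3.2246699 − (-8.2177194)) = 3.2238026 − (1.3515291)/(11.4423893) = 3.1056867

2.80468, 3.22380, 3.10569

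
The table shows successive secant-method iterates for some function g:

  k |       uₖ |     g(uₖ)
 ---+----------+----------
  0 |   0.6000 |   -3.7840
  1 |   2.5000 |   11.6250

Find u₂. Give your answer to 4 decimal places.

u₂ = 2.5000 − 11.6250·(2.5000 − 0.6000) / (11.6250 − (-3.7840))
   = 2.5000 − (22.087500)/(15.409000) = 1.066584

1.0666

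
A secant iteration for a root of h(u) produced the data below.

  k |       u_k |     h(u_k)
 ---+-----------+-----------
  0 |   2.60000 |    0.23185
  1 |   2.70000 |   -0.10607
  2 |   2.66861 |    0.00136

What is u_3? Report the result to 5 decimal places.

2.66901

u_3 = 2.66861 − 0.00136·(2.66861 − 2.70000) / (0.00136 − (-0.10607))
   = 2.66861 − (-0.0000427)/(0.1074300) = 2.6690074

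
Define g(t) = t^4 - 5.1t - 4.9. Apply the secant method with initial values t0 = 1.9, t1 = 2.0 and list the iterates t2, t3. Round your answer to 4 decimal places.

1.9634, 1.9654

g(1.9) = -1.557900, g(2.0) = 0.900000
t2 = 2.000000 − 0.900000·(2.000000 − 1.900000) / (0.900000 − (-1.557900)) = 2.000000 − (0.090000)/(2.457900) = 1.963383
g(1.963383) = -0.053199
t3 = 1.963383 − (-0.053199)·(1.963383 − 2.000000) / (-0.053199 − 0.900000) = 1.963383 − (0.001948)/(-0.953199) = 1.965427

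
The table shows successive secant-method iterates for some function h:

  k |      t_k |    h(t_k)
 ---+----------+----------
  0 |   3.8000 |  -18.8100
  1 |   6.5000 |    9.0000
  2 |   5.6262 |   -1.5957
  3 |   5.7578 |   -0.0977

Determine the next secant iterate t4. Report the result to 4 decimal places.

t4 = 5.7578 − (-0.0977)·(5.7578 − 5.6262) / (-0.0977 − (-1.5957))
   = 5.7578 − (-0.012857)/(1.498000) = 5.766383

5.7664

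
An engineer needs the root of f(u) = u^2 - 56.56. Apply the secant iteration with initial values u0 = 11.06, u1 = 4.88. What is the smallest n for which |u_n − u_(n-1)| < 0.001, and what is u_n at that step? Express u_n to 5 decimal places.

n = 6, u_n = 7.52064

f(11.06) = 65.7636000, f(4.88) = -32.7456000
u2 = 4.8800000 − (-32.7456000)·(-6.1800000)/(-98.5092000) = 6.9343036;  |Δ| = 2.0543036
f(6.9343036) = -8.4754330
u3 = 6.9343036 − (-8.4754330)·(2.0543036)/(24.2701670) = 7.6516911;  |Δ| = 0.7173874
f(7.6516911) = 1.9883764
u4 = 7.6516911 − 1.9883764·(0.7173874)/(10.4638094) = 7.5153701;  |Δ| = 0.1363209
f(7.5153701) = -0.0792115
u5 = 7.5153701 − (-0.0792115)·(-0.1363209)/(-2.0675879) = 7.5205928;  |Δ| = 0.0052226
f(7.5205928) = -0.0006847
u6 = 7.5205928 − (-0.0006847)·(0.0052226)/(0.0785269) = 7.5206383;  |Δ| = 0.0000455
|u6 − u5| = 0.0000455 < 0.001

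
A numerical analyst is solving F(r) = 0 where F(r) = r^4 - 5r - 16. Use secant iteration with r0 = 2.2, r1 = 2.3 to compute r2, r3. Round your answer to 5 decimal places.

2.28807, 2.28882

F(2.2) = -3.5744000, F(2.3) = 0.4841000
r2 = 2.3000000 − 0.4841000·(2.3000000 − 2.2000000) / (0.4841000 − (-3.5744000)) = 2.3000000 − (0.0484100)/(4.0585000) = 2.2880719
F(2.2880719) = -0.0322739
r3 = 2.2880719 − (-0.0322739)·(2.2880719 − 2.3000000) / (-0.0322739 − 0.4841000) = 2.2880719 − (0.0003850)/(-0.5163739) = 2.2888175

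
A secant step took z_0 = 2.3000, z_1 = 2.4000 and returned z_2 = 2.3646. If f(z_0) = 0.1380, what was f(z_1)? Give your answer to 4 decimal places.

The secant line through (2.3000, 0.1380) and (2.4000, f(z_1)) crosses zero at z_2 = 2.3646.
So (2.3000, 0.1380), (2.4000, f(z_1)), (2.3646, 0) are collinear:
f(z_1) = 0.1380 · (2.4000 − 2.3646) / (2.3000 − 2.3646) = 0.1380 · (0.035400)/(-0.064600) = -0.075622

-0.0756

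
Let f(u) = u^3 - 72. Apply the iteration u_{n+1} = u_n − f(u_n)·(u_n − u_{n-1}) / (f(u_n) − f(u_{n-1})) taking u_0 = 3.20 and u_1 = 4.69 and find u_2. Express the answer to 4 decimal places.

4.0304

f(3.20) = -39.232000, f(4.69) = 31.161709
u_2 = 4.690000 − 31.161709·(4.690000 − 3.200000) / (31.161709 − (-39.232000)) = 4.690000 − (46.430946)/(70.393709) = 4.030411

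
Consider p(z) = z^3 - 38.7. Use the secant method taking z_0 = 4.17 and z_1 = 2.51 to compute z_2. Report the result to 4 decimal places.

3.1801

p(4.17) = 33.811713, p(2.51) = -22.886749
z_2 = 2.510000 − (-22.886749)·(2.510000 − 4.170000) / (-22.886749 − 33.811713) = 2.510000 − (37.992003)/(-56.698462) = 3.180071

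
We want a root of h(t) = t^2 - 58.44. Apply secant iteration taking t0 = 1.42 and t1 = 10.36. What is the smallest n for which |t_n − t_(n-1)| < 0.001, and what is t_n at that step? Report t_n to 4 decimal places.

n = 6, t_n = 7.6446

h(1.42) = -56.423600, h(10.36) = 48.889600
t2 = 10.360000 − 48.889600·(8.940000)/(105.313200) = 6.209779;  |Δ| = 4.150221
h(6.209779) = -19.878641
t3 = 6.209779 − (-19.878641)·(-4.150221)/(-68.768241) = 7.409472;  |Δ| = 1.199693
h(7.409472) = -3.539727
t4 = 7.409472 − (-3.539727)·(1.199693)/(16.338915) = 7.669378;  |Δ| = 0.259906
h(7.669378) = 0.379359
t5 = 7.669378 − 0.379359·(0.259906)/(3.919085) = 7.644220;  |Δ| = 0.025158
h(7.644220) = -0.005906
t6 = 7.644220 − (-0.005906)·(-0.025158)/(-0.385264) = 7.644605;  |Δ| = 0.000386
|t6 − t5| = 0.000386 < 0.001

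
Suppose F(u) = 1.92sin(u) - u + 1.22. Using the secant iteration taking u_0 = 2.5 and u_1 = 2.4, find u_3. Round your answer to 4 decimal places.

2.4478

F(2.5) = -0.130933, F(2.4) = 0.116889
u_2 = 2.400000 − 0.116889·(2.400000 − 2.500000) / (0.116889 − (-0.130933)) = 2.400000 − (-0.011689)/(0.247823) = 2.447166
F(2.447166) = 0.001527
u_3 = 2.447166 − 0.001527·(2.447166 − 2.400000) / (0.001527 − 0.116889) = 2.447166 − (0.000072)/(-0.115362) = 2.447791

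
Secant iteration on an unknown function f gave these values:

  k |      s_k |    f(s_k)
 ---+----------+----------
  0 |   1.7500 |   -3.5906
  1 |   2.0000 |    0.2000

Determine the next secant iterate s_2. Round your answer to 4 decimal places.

s_2 = 2.0000 − 0.2000·(2.0000 − 1.7500) / (0.2000 − (-3.5906))
   = 2.0000 − (0.050000)/(3.790600) = 1.986809

1.9868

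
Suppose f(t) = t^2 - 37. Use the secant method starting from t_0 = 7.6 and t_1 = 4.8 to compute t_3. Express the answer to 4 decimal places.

f(7.6) = 20.760000, f(4.8) = -13.960000
t_2 = 4.800000 − (-13.960000)·(4.800000 − 7.600000) / (-13.960000 − 20.760000) = 4.800000 − (39.088000)/(-34.720000) = 5.925806
f(5.925806) = -1.884818
t_3 = 5.925806 − (-1.884818)·(5.925806 − 4.800000) / (-1.884818 − (-13.960000)) = 5.925806 − (-2.121940)/(12.075182) = 6.101534

6.1015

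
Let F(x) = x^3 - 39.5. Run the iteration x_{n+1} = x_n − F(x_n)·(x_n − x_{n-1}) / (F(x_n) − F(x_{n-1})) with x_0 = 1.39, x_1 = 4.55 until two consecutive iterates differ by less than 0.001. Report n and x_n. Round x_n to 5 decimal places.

F(1.39) = -36.8143810, F(4.55) = 54.6963750
x_2 = 4.5500000 − 54.6963750·(3.1600000)/(91.5107560) = 2.6612543;  |Δ| = 1.8887457
F(2.6612543) = -20.6522662
x_3 = 2.6612543 − (-20.6522662)·(-1.8887457)/(-75.3486412) = 3.1789395;  |Δ| = 0.5176852
F(3.1789395) = -7.3747284
x_4 = 3.1789395 − (-7.3747284)·(0.5176852)/(13.2775379) = 3.4664769;  |Δ| = 0.2875373
F(3.4664769) = 2.1547880
x_5 = 3.4664769 − 2.1547880·(0.2875373)/(9.5295163) = 3.4014597;  |Δ| = 0.0650172
F(3.4014597) = -0.1453545
x_6 = 3.4014597 − (-0.1453545)·(-0.0650172)/(-2.3001425) = 3.4055684;  |Δ| = 0.0041087
F(3.4055684) = -0.0025710
x_7 = 3.4055684 − (-0.0025710)·(0.0041087)/(0.1427835) = 3.4056424;  |Δ| = 0.0000740
|x_7 − x_6| = 0.0000740 < 0.001

n = 7, x_n = 3.40564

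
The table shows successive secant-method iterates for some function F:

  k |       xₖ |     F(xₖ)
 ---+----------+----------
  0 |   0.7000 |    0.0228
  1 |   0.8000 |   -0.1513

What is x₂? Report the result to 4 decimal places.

x₂ = 0.8000 − (-0.1513)·(0.8000 − 0.7000) / (-0.1513 − 0.0228)
   = 0.8000 − (-0.015130)/(-0.174100) = 0.713096

0.7131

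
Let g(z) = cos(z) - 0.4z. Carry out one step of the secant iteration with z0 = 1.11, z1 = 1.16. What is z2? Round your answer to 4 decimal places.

1.1105

g(1.11) = 0.000662, g(1.16) = -0.064660
z2 = 1.160000 − (-0.064660)·(1.160000 − 1.110000) / (-0.064660 − 0.000662) = 1.160000 − (-0.003233)/(-0.065322) = 1.110506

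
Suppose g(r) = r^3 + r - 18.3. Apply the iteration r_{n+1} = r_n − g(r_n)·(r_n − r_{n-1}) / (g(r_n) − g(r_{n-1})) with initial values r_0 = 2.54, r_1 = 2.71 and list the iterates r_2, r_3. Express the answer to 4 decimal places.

2.5111, 2.5090

g(2.54) = 0.627064, g(2.71) = 4.312511
r_2 = 2.710000 − 4.312511·(2.710000 − 2.540000) / (4.312511 − 0.627064) = 2.710000 − (0.733127)/(3.685447) = 2.511075
g(2.511075) = 0.044656
r_3 = 2.511075 − 0.044656·(2.511075 − 2.710000) / (0.044656 − 4.312511) = 2.511075 − (-0.008883)/(-4.267855) = 2.508994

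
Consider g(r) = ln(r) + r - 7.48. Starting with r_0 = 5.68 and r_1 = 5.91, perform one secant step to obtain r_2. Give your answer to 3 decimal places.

5.734

g(5.68) = -0.06305, g(5.91) = 0.20665
r_2 = 5.91000 − 0.20665·(5.91000 − 5.68000) / (0.20665 − (-0.06305)) = 5.91000 − (0.04753)/(0.26969) = 5.73377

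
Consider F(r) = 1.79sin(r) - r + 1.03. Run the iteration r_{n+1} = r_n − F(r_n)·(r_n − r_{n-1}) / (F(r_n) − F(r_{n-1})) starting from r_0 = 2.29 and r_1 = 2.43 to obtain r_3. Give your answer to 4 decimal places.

F(2.29) = 0.086672, F(2.43) = -0.231057
r_2 = 2.430000 − (-0.231057)·(2.430000 − 2.290000) / (-0.231057 − 0.086672) = 2.430000 − (-0.032348)/(-0.317729) = 2.328190
F(2.328190) = 0.002476
r_3 = 2.328190 − 0.002476·(2.328190 − 2.430000) / (0.002476 − (-0.231057)) = 2.328190 − (-0.000252)/(0.233533) = 2.329269

2.3293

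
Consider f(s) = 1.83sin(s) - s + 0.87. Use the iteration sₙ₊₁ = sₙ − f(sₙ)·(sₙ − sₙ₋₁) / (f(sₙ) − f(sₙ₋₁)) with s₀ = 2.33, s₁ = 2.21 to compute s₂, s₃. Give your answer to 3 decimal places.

2.269, 2.270

f(2.33) = -0.13255, f(2.21) = 0.12871
s₂ = 2.21000 − 0.12871·(2.21000 − 2.33000) / (0.12871 − (-0.13255)) = 2.21000 − (-0.01544)/(0.26125) = 2.26912
f(2.26912) = 0.00252
s₃ = 2.26912 − 0.00252·(2.26912 − 2.21000) / (0.00252 − 0.12871) = 2.26912 − (0.00015)/(-0.12618) = 2.27030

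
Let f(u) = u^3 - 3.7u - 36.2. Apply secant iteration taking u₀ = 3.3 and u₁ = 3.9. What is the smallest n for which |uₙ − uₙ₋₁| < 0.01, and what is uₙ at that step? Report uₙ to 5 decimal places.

n = 4, uₙ = 3.67947

f(3.3) = -12.4730000, f(3.9) = 8.6890000
u₂ = 3.9000000 − 8.6890000·(0.6000000)/(21.1620000) = 3.6536433;  |Δ| = 0.2463567
f(3.6536433) = -0.9455954
u₃ = 3.6536433 − (-0.9455954)·(-0.2463567)/(-9.6345954) = 3.6778222;  |Δ| = 0.0241789
f(3.6778222) = -0.0603356
u₄ = 3.6778222 − (-0.0603356)·(0.0241789)/(0.8852598) = 3.6794701;  |Δ| = 0.0016479
|u₄ − u₃| = 0.0016479 < 0.01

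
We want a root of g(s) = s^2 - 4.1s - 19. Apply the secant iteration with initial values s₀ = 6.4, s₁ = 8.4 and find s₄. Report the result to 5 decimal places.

6.86696

g(6.4) = -4.2800000, g(8.4) = 17.1200000
s₂ = 8.4000000 − 17.1200000·(8.4000000 − 6.4000000) / (17.1200000 − (-4.2800000)) = 8.4000000 − (34.2400000)/(21.4000000) = 6.8000000
g(6.8000000) = -0.6400000
s₃ = 6.8000000 − (-0.6400000)·(6.8000000 − 8.4000000) / (-0.6400000 − 17.1200000) = 6.8000000 − (1.0240000)/(-17.7600000) = 6.8576577
g(6.8576577) = -0.0889278
s₄ = 6.8576577 − (-0.0889278)·(6.8576577 − 6.8000000) / (-0.0889278 − (-0.6400000)) = 6.8576577 − (-0.0051274)/(0.5510722) = 6.8669620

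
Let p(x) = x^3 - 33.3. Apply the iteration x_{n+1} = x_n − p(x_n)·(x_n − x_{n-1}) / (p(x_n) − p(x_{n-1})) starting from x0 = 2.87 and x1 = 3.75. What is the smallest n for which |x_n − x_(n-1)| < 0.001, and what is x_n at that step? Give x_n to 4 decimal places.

p(2.87) = -9.660097, p(3.75) = 19.434375
x2 = 3.750000 − 19.434375·(0.880000)/(29.094472) = 3.162182;  |Δ| = 0.587818
p(3.162182) = -1.680089
x3 = 3.162182 − (-1.680089)·(-0.587818)/(-21.114464) = 3.208955;  |Δ| = 0.046773
p(3.208955) = -0.256128
x4 = 3.208955 − (-0.256128)·(0.046773)/(1.423960) = 3.217368;  |Δ| = 0.008413
p(3.217368) = 0.004452
x5 = 3.217368 − 0.004452·(0.008413)/(0.260580) = 3.217224;  |Δ| = 0.000144
|x5 − x4| = 0.000144 < 0.001

n = 5, x_n = 3.2172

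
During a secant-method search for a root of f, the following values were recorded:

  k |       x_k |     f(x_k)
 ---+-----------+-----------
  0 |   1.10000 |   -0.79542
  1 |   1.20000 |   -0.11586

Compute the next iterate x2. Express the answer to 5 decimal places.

1.21705

x2 = 1.20000 − (-0.11586)·(1.20000 − 1.10000) / (-0.11586 − (-0.79542))
   = 1.20000 − (-0.0115860)/(0.6795600) = 1.2170493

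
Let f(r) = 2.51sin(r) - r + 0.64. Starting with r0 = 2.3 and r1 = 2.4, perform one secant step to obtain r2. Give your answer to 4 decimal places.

f(2.3) = 0.211720, f(2.4) = -0.064587
r2 = 2.400000 − (-0.064587)·(2.400000 − 2.300000) / (-0.064587 − 0.211720) = 2.400000 − (-0.006459)/(-0.276307) = 2.376625

2.3766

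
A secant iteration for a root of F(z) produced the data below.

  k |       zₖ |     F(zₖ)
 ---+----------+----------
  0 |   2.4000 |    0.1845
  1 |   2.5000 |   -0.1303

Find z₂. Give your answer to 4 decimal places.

z₂ = 2.5000 − (-0.1303)·(2.5000 − 2.4000) / (-0.1303 − 0.1845)
   = 2.5000 − (-0.013030)/(-0.314800) = 2.458609

2.4586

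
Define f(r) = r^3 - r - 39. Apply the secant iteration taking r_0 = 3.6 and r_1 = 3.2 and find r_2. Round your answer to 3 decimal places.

3.480

f(3.6) = 4.05600, f(3.2) = -9.43200
r_2 = 3.20000 − (-9.43200)·(3.20000 − 3.60000) / (-9.43200 − 4.05600) = 3.20000 − (3.77280)/(-13.48800) = 3.47972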